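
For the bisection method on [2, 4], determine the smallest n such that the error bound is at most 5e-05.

We need (b-a)/2^n ≤ 5e-05
(4 - 2)/2^n ≤ 5e-05
2/2^n ≤ 5e-05
2^n ≥ 40000
n ≥ log₂(40000) = 15.29
n ≥ 16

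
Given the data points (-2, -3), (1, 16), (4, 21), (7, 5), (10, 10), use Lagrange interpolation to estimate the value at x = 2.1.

Lagrange interpolation formula:
P(x) = Σ yᵢ × Lᵢ(x)
where Lᵢ(x) = Π_{j≠i} (x - xⱼ)/(xᵢ - xⱼ)

L_0(2.1) = (2.1 - 1)/(-2 - 1) × (2.1 - 4)/(-2 - 4) × (2.1 - 7)/(-2 - 7) × (2.1 - 10)/(-2 - 10) = -0.041617
L_1(2.1) = (2.1 - (-2))/(1 - (-2)) × (2.1 - 4)/(1 - 4) × (2.1 - 7)/(1 - 7) × (2.1 - 10)/(1 - 10) = 0.620475
L_2(2.1) = (2.1 - (-2))/(4 - (-2)) × (2.1 - 1)/(4 - 1) × (2.1 - 7)/(4 - 7) × (2.1 - 10)/(4 - 10) = 0.538834
L_3(2.1) = (2.1 - (-2))/(7 - (-2)) × (2.1 - 1)/(7 - 1) × (2.1 - 4)/(7 - 4) × (2.1 - 10)/(7 - 10) = -0.139290
L_4(2.1) = (2.1 - (-2))/(10 - (-2)) × (2.1 - 1)/(10 - 1) × (2.1 - 4)/(10 - 4) × (2.1 - 7)/(10 - 7) = 0.021599

P(2.1) = (-3)×L_0(2.1) + 16×L_1(2.1) + 21×L_2(2.1) + 5×L_3(2.1) + 10×L_4(2.1)
P(2.1) = 20.887496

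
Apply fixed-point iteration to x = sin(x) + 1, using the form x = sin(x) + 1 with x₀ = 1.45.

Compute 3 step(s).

Equation: x = sin(x) + 1
Fixed-point form: x = sin(x) + 1
x₀ = 1.45

x_1 = g(1.450000) = 1.992713
x_2 = g(1.992713) = 1.912306
x_3 = g(1.912306) = 1.942250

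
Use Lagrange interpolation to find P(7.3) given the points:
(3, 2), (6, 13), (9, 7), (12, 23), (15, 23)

Lagrange interpolation formula:
P(x) = Σ yᵢ × Lᵢ(x)
where Lᵢ(x) = Π_{j≠i} (x - xⱼ)/(xᵢ - xⱼ)

L_0(7.3) = (7.3 - 6)/(3 - 6) × (7.3 - 9)/(3 - 9) × (7.3 - 12)/(3 - 12) × (7.3 - 15)/(3 - 15) = -0.041142
L_1(7.3) = (7.3 - 3)/(6 - 3) × (7.3 - 9)/(6 - 9) × (7.3 - 12)/(6 - 12) × (7.3 - 15)/(6 - 15) = 0.544339
L_2(7.3) = (7.3 - 3)/(9 - 3) × (7.3 - 6)/(9 - 6) × (7.3 - 12)/(9 - 12) × (7.3 - 15)/(9 - 15) = 0.624389
L_3(7.3) = (7.3 - 3)/(12 - 3) × (7.3 - 6)/(12 - 6) × (7.3 - 9)/(12 - 9) × (7.3 - 15)/(12 - 15) = -0.150562
L_4(7.3) = (7.3 - 3)/(15 - 3) × (7.3 - 6)/(15 - 6) × (7.3 - 9)/(15 - 9) × (7.3 - 12)/(15 - 12) = 0.022975

P(7.3) = 2×L_0(7.3) + 13×L_1(7.3) + 7×L_2(7.3) + 23×L_3(7.3) + 23×L_4(7.3)
P(7.3) = 8.430360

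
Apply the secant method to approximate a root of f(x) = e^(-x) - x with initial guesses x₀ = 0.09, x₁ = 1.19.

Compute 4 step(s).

f(x) = e^(-x) - x
x₀ = 0.09, x₁ = 1.19

Secant formula: x_{n+1} = x_n - f(x_n)(x_n - x_{n-1})/(f(x_n) - f(x_{n-1}))

Iteration 1:
  f(0.090000) = 0.823931
  f(1.190000) = -0.885779
  x_2 = 1.190000 - (-0.885779)×(1.190000 - 0.090000)/(-0.885779 - 0.823931)
       = 0.620104
Iteration 2:
  f(1.190000) = -0.885779
  f(0.620104) = -0.082216
  x_3 = 0.620104 - (-0.082216)×(0.620104 - 1.190000)/(-0.082216 - (-0.885779))
       = 0.561796
Iteration 3:
  f(0.620104) = -0.082216
  f(0.561796) = 0.008388
  x_4 = 0.561796 - 0.008388×(0.561796 - 0.620104)/(0.008388 - (-0.082216))
       = 0.567194
Iteration 4:
  f(0.561796) = 0.008388
  f(0.567194) = -0.000080
  x_5 = 0.567194 - (-0.000080)×(0.567194 - 0.561796)/(-0.000080 - 0.008388)
       = 0.567143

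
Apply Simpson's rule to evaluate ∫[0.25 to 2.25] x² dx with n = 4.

f(x) = x²
a = 0.25, b = 2.25, n = 4
h = (b - a)/n = 0.500000

Simpson's rule: (h/3)[f(x₀) + 4f(x₁) + 2f(x₂) + ... + f(xₙ)]

x_0 = 0.2500, f(x_0) = 0.062500, coefficient = 1
x_1 = 0.7500, f(x_1) = 0.562500, coefficient = 4
x_2 = 1.2500, f(x_2) = 1.562500, coefficient = 2
x_3 = 1.7500, f(x_3) = 3.062500, coefficient = 4
x_4 = 2.2500, f(x_4) = 5.062500, coefficient = 1

I ≈ (0.500000/3) × 22.750000 = 3.791667
Exact value: 3.791667
Error: 0.000000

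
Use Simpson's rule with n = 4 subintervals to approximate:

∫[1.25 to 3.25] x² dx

f(x) = x²
a = 1.25, b = 3.25, n = 4
h = (b - a)/n = 0.500000

Simpson's rule: (h/3)[f(x₀) + 4f(x₁) + 2f(x₂) + ... + f(xₙ)]

x_0 = 1.2500, f(x_0) = 1.562500, coefficient = 1
x_1 = 1.7500, f(x_1) = 3.062500, coefficient = 4
x_2 = 2.2500, f(x_2) = 5.062500, coefficient = 2
x_3 = 2.7500, f(x_3) = 7.562500, coefficient = 4
x_4 = 3.2500, f(x_4) = 10.562500, coefficient = 1

I ≈ (0.500000/3) × 64.750000 = 10.791667
Exact value: 10.791667
Error: 0.000000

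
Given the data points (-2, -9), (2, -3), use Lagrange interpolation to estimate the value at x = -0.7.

Lagrange interpolation formula:
P(x) = Σ yᵢ × Lᵢ(x)
where Lᵢ(x) = Π_{j≠i} (x - xⱼ)/(xᵢ - xⱼ)

L_0(-0.7) = (-0.7 - 2)/(-2 - 2) = 0.675000
L_1(-0.7) = (-0.7 - (-2))/(2 - (-2)) = 0.325000

P(-0.7) = (-9)×L_0(-0.7) + (-3)×L_1(-0.7)
P(-0.7) = -7.050000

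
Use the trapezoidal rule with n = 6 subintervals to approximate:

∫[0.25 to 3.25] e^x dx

f(x) = e^x
a = 0.25, b = 3.25, n = 6
h = (b - a)/n = 0.500000

Trapezoidal rule: (h/2)[f(x₀) + 2f(x₁) + 2f(x₂) + ... + f(xₙ)]

x_0 = 0.2500, f(x_0) = 1.284025, coefficient = 1
x_1 = 0.7500, f(x_1) = 2.117000, coefficient = 2
x_2 = 1.2500, f(x_2) = 3.490343, coefficient = 2
x_3 = 1.7500, f(x_3) = 5.754603, coefficient = 2
x_4 = 2.2500, f(x_4) = 9.487736, coefficient = 2
x_5 = 2.7500, f(x_5) = 15.642632, coefficient = 2
x_6 = 3.2500, f(x_6) = 25.790340, coefficient = 1

I ≈ (0.500000/2) × 100.058992 = 25.014748
Exact value: 24.506315
Error: 0.508434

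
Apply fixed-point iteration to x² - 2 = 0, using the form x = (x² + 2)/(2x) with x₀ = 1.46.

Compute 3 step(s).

Equation: x² - 2 = 0
Fixed-point form: x = (x² + 2)/(2x)
x₀ = 1.46

x_1 = g(1.460000) = 1.414932
x_2 = g(1.414932) = 1.414214
x_3 = g(1.414214) = 1.414214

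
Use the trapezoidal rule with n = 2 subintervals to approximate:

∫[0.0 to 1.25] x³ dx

f(x) = x³
a = 0.0, b = 1.25, n = 2
h = (b - a)/n = 0.625000

Trapezoidal rule: (h/2)[f(x₀) + 2f(x₁) + 2f(x₂) + ... + f(xₙ)]

x_0 = 0.0000, f(x_0) = 0.000000, coefficient = 1
x_1 = 0.6250, f(x_1) = 0.244141, coefficient = 2
x_2 = 1.2500, f(x_2) = 1.953125, coefficient = 1

I ≈ (0.625000/2) × 2.441406 = 0.762939
Exact value: 0.610352
Error: 0.152588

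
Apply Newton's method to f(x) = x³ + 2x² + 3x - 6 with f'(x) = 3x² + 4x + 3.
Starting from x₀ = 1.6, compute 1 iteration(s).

f(x) = x³ + 2x² + 3x - 6
f'(x) = 3x² + 4x + 3
x₀ = 1.6

Newton-Raphson formula: x_{n+1} = x_n - f(x_n)/f'(x_n)

Iteration 1:
  f(1.600000) = 8.016000
  f'(1.600000) = 17.080000
  x_1 = 1.600000 - 8.016000/17.080000 = 1.130679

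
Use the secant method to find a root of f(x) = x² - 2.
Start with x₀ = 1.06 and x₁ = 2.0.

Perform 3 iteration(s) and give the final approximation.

f(x) = x² - 2
x₀ = 1.06, x₁ = 2.0

Secant formula: x_{n+1} = x_n - f(x_n)(x_n - x_{n-1})/(f(x_n) - f(x_{n-1}))

Iteration 1:
  f(1.060000) = -0.876400
  f(2.000000) = 2.000000
  x_2 = 2.000000 - 2.000000×(2.000000 - 1.060000)/(2.000000 - (-0.876400))
       = 1.346405
Iteration 2:
  f(2.000000) = 2.000000
  f(1.346405) = -0.187193
  x_3 = 1.346405 - (-0.187193)×(1.346405 - 2.000000)/(-0.187193 - 2.000000)
       = 1.402344
Iteration 3:
  f(1.346405) = -0.187193
  f(1.402344) = -0.033432
  x_4 = 1.402344 - (-0.033432)×(1.402344 - 1.346405)/(-0.033432 - (-0.187193))
       = 1.414506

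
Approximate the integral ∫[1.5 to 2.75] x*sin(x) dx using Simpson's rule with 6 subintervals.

f(x) = x*sin(x)
a = 1.5, b = 2.75, n = 6
h = (b - a)/n = 0.208333

Simpson's rule: (h/3)[f(x₀) + 4f(x₁) + 2f(x₂) + ... + f(xₙ)]

x_0 = 1.5000, f(x_0) = 1.496242, coefficient = 1
x_1 = 1.7083, f(x_1) = 1.692201, coefficient = 4
x_2 = 1.9167, f(x_2) = 1.803163, coefficient = 2
x_3 = 2.1250, f(x_3) = 1.806930, coefficient = 4
x_4 = 2.3333, f(x_4) = 1.687200, coefficient = 2
x_5 = 2.5417, f(x_5) = 1.434978, coefficient = 4
x_6 = 2.7500, f(x_6) = 1.049568, coefficient = 1

I ≈ (0.208333/3) × 29.262970 = 2.032151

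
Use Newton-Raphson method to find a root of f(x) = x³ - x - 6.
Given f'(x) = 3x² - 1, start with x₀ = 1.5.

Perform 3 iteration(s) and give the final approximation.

f(x) = x³ - x - 6
f'(x) = 3x² - 1
x₀ = 1.5

Newton-Raphson formula: x_{n+1} = x_n - f(x_n)/f'(x_n)

Iteration 1:
  f(1.500000) = -4.125000
  f'(1.500000) = 5.750000
  x_1 = 1.500000 - (-4.125000)/5.750000 = 2.217391
Iteration 2:
  f(2.217391) = 2.685132
  f'(2.217391) = 13.750473
  x_2 = 2.217391 - 2.685132/13.750473 = 2.022116
Iteration 3:
  f(2.022116) = 0.246218
  f'(2.022116) = 11.266856
  x_3 = 2.022116 - 0.246218/11.266856 = 2.000262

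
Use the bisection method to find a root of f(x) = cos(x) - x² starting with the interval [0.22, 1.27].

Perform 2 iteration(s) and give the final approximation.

f(x) = cos(x) - x²
Initial interval: [0.22, 1.27]

Iteration 1:
  c_1 = (0.220000 + 1.270000)/2 = 0.745000
  f(c_1) = f(0.745000) = 0.180063
  f(a) × f(c) ≥ 0, new interval: [0.745000, 1.270000]
Iteration 2:
  c_2 = (0.745000 + 1.270000)/2 = 1.007500
  f(c_2) = f(1.007500) = -0.481080
  f(a) × f(c) < 0, new interval: [0.745000, 1.007500]

After 2 iteration(s), the approximation is c_2 = 1.007500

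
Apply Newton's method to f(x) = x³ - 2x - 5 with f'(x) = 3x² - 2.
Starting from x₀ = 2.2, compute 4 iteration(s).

f(x) = x³ - 2x - 5
f'(x) = 3x² - 2
x₀ = 2.2

Newton-Raphson formula: x_{n+1} = x_n - f(x_n)/f'(x_n)

Iteration 1:
  f(2.200000) = 1.248000
  f'(2.200000) = 12.520000
  x_1 = 2.200000 - 1.248000/12.520000 = 2.100319
Iteration 2:
  f(2.100319) = 0.064589
  f'(2.100319) = 11.234026
  x_2 = 2.100319 - 0.064589/11.234026 = 2.094570
Iteration 3:
  f(2.094570) = 0.000208
  f'(2.094570) = 11.161672
  x_3 = 2.094570 - 0.000208/11.161672 = 2.094551
Iteration 4:
  f(2.094551) = 0.000000
  f'(2.094551) = 11.161438
  x_4 = 2.094551 - 0.000000/11.161438 = 2.094551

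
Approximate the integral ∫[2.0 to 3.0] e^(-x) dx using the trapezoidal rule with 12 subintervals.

f(x) = e^(-x)
a = 2.0, b = 3.0, n = 12
h = (b - a)/n = 0.083333

Trapezoidal rule: (h/2)[f(x₀) + 2f(x₁) + 2f(x₂) + ... + f(xₙ)]

x_0 = 2.0000, f(x_0) = 0.135335, coefficient = 1
x_1 = 2.0833, f(x_1) = 0.124514, coefficient = 2
x_2 = 2.1667, f(x_2) = 0.114559, coefficient = 2
x_3 = 2.2500, f(x_3) = 0.105399, coefficient = 2
x_4 = 2.3333, f(x_4) = 0.096972, coefficient = 2
x_5 = 2.4167, f(x_5) = 0.089219, coefficient = 2
x_6 = 2.5000, f(x_6) = 0.082085, coefficient = 2
x_7 = 2.5833, f(x_7) = 0.075522, coefficient = 2
x_8 = 2.6667, f(x_8) = 0.069483, coefficient = 2
x_9 = 2.7500, f(x_9) = 0.063928, coefficient = 2
x_10 = 2.8333, f(x_10) = 0.058816, coefficient = 2
x_11 = 2.9167, f(x_11) = 0.054114, coefficient = 2
x_12 = 3.0000, f(x_12) = 0.049787, coefficient = 1

I ≈ (0.083333/2) × 2.054345 = 0.085598
Exact value: 0.085548
Error: 0.000050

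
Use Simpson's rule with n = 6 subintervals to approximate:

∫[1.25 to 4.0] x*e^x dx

f(x) = x*e^x
a = 1.25, b = 4.0, n = 6
h = (b - a)/n = 0.458333

Simpson's rule: (h/3)[f(x₀) + 4f(x₁) + 2f(x₂) + ... + f(xₙ)]

x_0 = 1.2500, f(x_0) = 4.362929, coefficient = 1
x_1 = 1.7083, f(x_1) = 9.429580, coefficient = 4
x_2 = 2.1667, f(x_2) = 18.913133, coefficient = 2
x_3 = 2.6250, f(x_3) = 36.237007, coefficient = 4
x_4 = 3.0833, f(x_4) = 67.312409, coefficient = 2
x_5 = 3.5417, f(x_5) = 122.273959, coefficient = 4
x_6 = 4.0000, f(x_6) = 218.392600, coefficient = 1

I ≈ (0.458333/3) × 1066.968798 = 163.009122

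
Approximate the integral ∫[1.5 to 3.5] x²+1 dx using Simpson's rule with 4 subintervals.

f(x) = x²+1
a = 1.5, b = 3.5, n = 4
h = (b - a)/n = 0.500000

Simpson's rule: (h/3)[f(x₀) + 4f(x₁) + 2f(x₂) + ... + f(xₙ)]

x_0 = 1.5000, f(x_0) = 3.250000, coefficient = 1
x_1 = 2.0000, f(x_1) = 5.000000, coefficient = 4
x_2 = 2.5000, f(x_2) = 7.250000, coefficient = 2
x_3 = 3.0000, f(x_3) = 10.000000, coefficient = 4
x_4 = 3.5000, f(x_4) = 13.250000, coefficient = 1

I ≈ (0.500000/3) × 91.000000 = 15.166667
Exact value: 15.166667
Error: 0.000000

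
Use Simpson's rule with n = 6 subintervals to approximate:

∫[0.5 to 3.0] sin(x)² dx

f(x) = sin(x)²
a = 0.5, b = 3.0, n = 6
h = (b - a)/n = 0.416667

Simpson's rule: (h/3)[f(x₀) + 4f(x₁) + 2f(x₂) + ... + f(xₙ)]

x_0 = 0.5000, f(x_0) = 0.229849, coefficient = 1
x_1 = 0.9167, f(x_1) = 0.629766, coefficient = 4
x_2 = 1.3333, f(x_2) = 0.944663, coefficient = 2
x_3 = 1.7500, f(x_3) = 0.968228, coefficient = 4
x_4 = 2.1667, f(x_4) = 0.685022, coefficient = 2
x_5 = 2.5833, f(x_5) = 0.280593, coefficient = 4
x_6 = 3.0000, f(x_6) = 0.019915, coefficient = 1

I ≈ (0.416667/3) × 11.023483 = 1.531039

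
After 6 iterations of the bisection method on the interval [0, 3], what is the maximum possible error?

Bisection error bound: |error| ≤ (b-a)/2^n
|error| ≤ (3 - 0)/2^6 = 3/2^6
|error| ≤ 0.0468750000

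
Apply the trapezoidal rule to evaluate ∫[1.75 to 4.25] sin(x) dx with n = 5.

f(x) = sin(x)
a = 1.75, b = 4.25, n = 5
h = (b - a)/n = 0.500000

Trapezoidal rule: (h/2)[f(x₀) + 2f(x₁) + 2f(x₂) + ... + f(xₙ)]

x_0 = 1.7500, f(x_0) = 0.983986, coefficient = 1
x_1 = 2.2500, f(x_1) = 0.778073, coefficient = 2
x_2 = 2.7500, f(x_2) = 0.381661, coefficient = 2
x_3 = 3.2500, f(x_3) = -0.108195, coefficient = 2
x_4 = 3.7500, f(x_4) = -0.571561, coefficient = 2
x_5 = 4.2500, f(x_5) = -0.894989, coefficient = 1

I ≈ (0.500000/2) × 1.048952 = 0.262238
Exact value: 0.267841
Error: 0.005603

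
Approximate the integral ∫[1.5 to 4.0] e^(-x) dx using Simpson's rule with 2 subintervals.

f(x) = e^(-x)
a = 1.5, b = 4.0, n = 2
h = (b - a)/n = 1.250000

Simpson's rule: (h/3)[f(x₀) + 4f(x₁) + 2f(x₂) + ... + f(xₙ)]

x_0 = 1.5000, f(x_0) = 0.223130, coefficient = 1
x_1 = 2.7500, f(x_1) = 0.063928, coefficient = 4
x_2 = 4.0000, f(x_2) = 0.018316, coefficient = 1

I ≈ (1.250000/3) × 0.497157 = 0.207149
Exact value: 0.204815
Error: 0.002334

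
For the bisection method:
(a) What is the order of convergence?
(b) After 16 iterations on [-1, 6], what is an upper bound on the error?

(a) Bisection has linear (order 1) convergence; the error is halved each step.

(b) Error bound = (b-a)/2^n = (6 - (-1))/2^{16}
    = 7/2^{16}

(a) 1 (linear); (b) error ≤ 1.07e-04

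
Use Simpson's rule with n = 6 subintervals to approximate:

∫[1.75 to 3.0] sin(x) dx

f(x) = sin(x)
a = 1.75, b = 3.0, n = 6
h = (b - a)/n = 0.208333

Simpson's rule: (h/3)[f(x₀) + 4f(x₁) + 2f(x₂) + ... + f(xₙ)]

x_0 = 1.7500, f(x_0) = 0.983986, coefficient = 1
x_1 = 1.9583, f(x_1) = 0.925843, coefficient = 4
x_2 = 2.1667, f(x_2) = 0.827660, coefficient = 2
x_3 = 2.3750, f(x_3) = 0.693685, coefficient = 4
x_4 = 2.5833, f(x_4) = 0.529711, coefficient = 2
x_5 = 2.7917, f(x_5) = 0.342828, coefficient = 4
x_6 = 3.0000, f(x_6) = 0.141120, coefficient = 1

I ≈ (0.208333/3) × 11.689272 = 0.811755
Exact value: 0.811746
Error: 0.000009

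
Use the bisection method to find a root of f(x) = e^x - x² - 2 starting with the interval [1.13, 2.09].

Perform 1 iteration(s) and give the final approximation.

f(x) = e^x - x² - 2
Initial interval: [1.13, 2.09]

Iteration 1:
  c_1 = (1.130000 + 2.090000)/2 = 1.610000
  f(c_1) = f(1.610000) = 0.410711
  f(a) × f(c) < 0, new interval: [1.130000, 1.610000]

After 1 iteration(s), the approximation is c_1 = 1.610000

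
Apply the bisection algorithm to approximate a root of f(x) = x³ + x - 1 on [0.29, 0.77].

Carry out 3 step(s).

f(x) = x³ + x - 1
Initial interval: [0.29, 0.77]

Iteration 1:
  c_1 = (0.290000 + 0.770000)/2 = 0.530000
  f(c_1) = f(0.530000) = -0.321123
  f(a) × f(c) ≥ 0, new interval: [0.530000, 0.770000]
Iteration 2:
  c_2 = (0.530000 + 0.770000)/2 = 0.650000
  f(c_2) = f(0.650000) = -0.075375
  f(a) × f(c) ≥ 0, new interval: [0.650000, 0.770000]
Iteration 3:
  c_3 = (0.650000 + 0.770000)/2 = 0.710000
  f(c_3) = f(0.710000) = 0.067911
  f(a) × f(c) < 0, new interval: [0.650000, 0.710000]

After 3 iteration(s), the approximation is c_3 = 0.710000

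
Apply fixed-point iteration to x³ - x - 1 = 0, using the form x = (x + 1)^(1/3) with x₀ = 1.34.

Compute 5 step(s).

Equation: x³ - x - 1 = 0
Fixed-point form: x = (x + 1)^(1/3)
x₀ = 1.34

x_1 = g(1.340000) = 1.327614
x_2 = g(1.327614) = 1.325268
x_3 = g(1.325268) = 1.324822
x_4 = g(1.324822) = 1.324738
x_5 = g(1.324738) = 1.324722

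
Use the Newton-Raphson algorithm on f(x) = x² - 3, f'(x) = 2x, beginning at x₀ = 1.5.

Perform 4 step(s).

f(x) = x² - 3
f'(x) = 2x
x₀ = 1.5

Newton-Raphson formula: x_{n+1} = x_n - f(x_n)/f'(x_n)

Iteration 1:
  f(1.500000) = -0.750000
  f'(1.500000) = 3.000000
  x_1 = 1.500000 - (-0.750000)/3.000000 = 1.750000
Iteration 2:
  f(1.750000) = 0.062500
  f'(1.750000) = 3.500000
  x_2 = 1.750000 - 0.062500/3.500000 = 1.732143
Iteration 3:
  f(1.732143) = 0.000319
  f'(1.732143) = 3.464286
  x_3 = 1.732143 - 0.000319/3.464286 = 1.732051
Iteration 4:
  f(1.732051) = 0.000000
  f'(1.732051) = 3.464102
  x_4 = 1.732051 - 0.000000/3.464102 = 1.732051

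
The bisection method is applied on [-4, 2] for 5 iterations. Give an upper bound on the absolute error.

Bisection error bound: |error| ≤ (b-a)/2^n
|error| ≤ (2 - (-4))/2^5 = 6/2^5
|error| ≤ 0.1875000000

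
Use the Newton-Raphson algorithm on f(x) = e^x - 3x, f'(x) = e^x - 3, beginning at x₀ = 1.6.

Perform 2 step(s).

f(x) = e^x - 3x
f'(x) = e^x - 3
x₀ = 1.6

Newton-Raphson formula: x_{n+1} = x_n - f(x_n)/f'(x_n)

Iteration 1:
  f(1.600000) = 0.153032
  f'(1.600000) = 1.953032
  x_1 = 1.600000 - 0.153032/1.953032 = 1.521644
Iteration 2:
  f(1.521644) = 0.014816
  f'(1.521644) = 1.579747
  x_2 = 1.521644 - 0.014816/1.579747 = 1.512265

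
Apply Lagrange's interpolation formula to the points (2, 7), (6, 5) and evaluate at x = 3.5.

Lagrange interpolation formula:
P(x) = Σ yᵢ × Lᵢ(x)
where Lᵢ(x) = Π_{j≠i} (x - xⱼ)/(xᵢ - xⱼ)

L_0(3.5) = (3.5 - 6)/(2 - 6) = 0.625000
L_1(3.5) = (3.5 - 2)/(6 - 2) = 0.375000

P(3.5) = 7×L_0(3.5) + 5×L_1(3.5)
P(3.5) = 6.250000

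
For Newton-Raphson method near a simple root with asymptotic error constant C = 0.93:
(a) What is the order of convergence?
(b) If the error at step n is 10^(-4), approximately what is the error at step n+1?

(a) Newton-Raphson has quadratic (order 2) convergence near simple roots.
    This means |e_{n+1}| ≈ C|e_n|².

(b) With |e_n| = 10^(-4) and C = 0.93:
    |e_{n+1}| ≈ 0.93 × (10^(-4))² = 0.93 × 10^(-8)

(a) 2 (quadratic); (b) |e_{n+1}| ≈ 9.300e-09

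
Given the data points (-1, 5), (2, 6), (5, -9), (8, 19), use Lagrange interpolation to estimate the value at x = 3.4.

Lagrange interpolation formula:
P(x) = Σ yᵢ × Lᵢ(x)
where Lᵢ(x) = Π_{j≠i} (x - xⱼ)/(xᵢ - xⱼ)

L_0(3.4) = (3.4 - 2)/(-1 - 2) × (3.4 - 5)/(-1 - 5) × (3.4 - 8)/(-1 - 8) = -0.063605
L_1(3.4) = (3.4 - (-1))/(2 - (-1)) × (3.4 - 5)/(2 - 5) × (3.4 - 8)/(2 - 8) = 0.599704
L_2(3.4) = (3.4 - (-1))/(5 - (-1)) × (3.4 - 2)/(5 - 2) × (3.4 - 8)/(5 - 8) = 0.524741
L_3(3.4) = (3.4 - (-1))/(8 - (-1)) × (3.4 - 2)/(8 - 2) × (3.4 - 5)/(8 - 5) = -0.060840

P(3.4) = 5×L_0(3.4) + 6×L_1(3.4) + (-9)×L_2(3.4) + 19×L_3(3.4)
P(3.4) = -2.598420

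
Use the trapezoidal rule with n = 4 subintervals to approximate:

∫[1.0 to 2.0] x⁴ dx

f(x) = x⁴
a = 1.0, b = 2.0, n = 4
h = (b - a)/n = 0.250000

Trapezoidal rule: (h/2)[f(x₀) + 2f(x₁) + 2f(x₂) + ... + f(xₙ)]

x_0 = 1.0000, f(x_0) = 1.000000, coefficient = 1
x_1 = 1.2500, f(x_1) = 2.441406, coefficient = 2
x_2 = 1.5000, f(x_2) = 5.062500, coefficient = 2
x_3 = 1.7500, f(x_3) = 9.378906, coefficient = 2
x_4 = 2.0000, f(x_4) = 16.000000, coefficient = 1

I ≈ (0.250000/2) × 50.765625 = 6.345703
Exact value: 6.200000
Error: 0.145703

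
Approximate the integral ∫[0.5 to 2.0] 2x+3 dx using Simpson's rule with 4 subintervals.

f(x) = 2x+3
a = 0.5, b = 2.0, n = 4
h = (b - a)/n = 0.375000

Simpson's rule: (h/3)[f(x₀) + 4f(x₁) + 2f(x₂) + ... + f(xₙ)]

x_0 = 0.5000, f(x_0) = 4.000000, coefficient = 1
x_1 = 0.8750, f(x_1) = 4.750000, coefficient = 4
x_2 = 1.2500, f(x_2) = 5.500000, coefficient = 2
x_3 = 1.6250, f(x_3) = 6.250000, coefficient = 4
x_4 = 2.0000, f(x_4) = 7.000000, coefficient = 1

I ≈ (0.375000/3) × 66.000000 = 8.250000
Exact value: 8.250000
Error: 0.000000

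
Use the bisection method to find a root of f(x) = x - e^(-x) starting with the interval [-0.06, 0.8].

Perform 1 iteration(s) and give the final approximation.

f(x) = x - e^(-x)
Initial interval: [-0.06, 0.8]

Iteration 1:
  c_1 = (-0.060000 + 0.800000)/2 = 0.370000
  f(c_1) = f(0.370000) = -0.320734
  f(a) × f(c) ≥ 0, new interval: [0.370000, 0.800000]

After 1 iteration(s), the approximation is c_1 = 0.370000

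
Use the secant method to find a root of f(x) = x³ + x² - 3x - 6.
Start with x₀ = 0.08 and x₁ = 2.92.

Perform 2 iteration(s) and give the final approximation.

f(x) = x³ + x² - 3x - 6
x₀ = 0.08, x₁ = 2.92

Secant formula: x_{n+1} = x_n - f(x_n)(x_n - x_{n-1})/(f(x_n) - f(x_{n-1}))

Iteration 1:
  f(0.080000) = -6.233088
  f(2.920000) = 18.663488
  x_2 = 2.920000 - 18.663488×(2.920000 - 0.080000)/(18.663488 - (-6.233088))
       = 0.791020
Iteration 2:
  f(2.920000) = 18.663488
  f(0.791020) = -7.252396
  x_3 = 0.791020 - (-7.252396)×(0.791020 - 2.920000)/(-7.252396 - 18.663488)
       = 1.386802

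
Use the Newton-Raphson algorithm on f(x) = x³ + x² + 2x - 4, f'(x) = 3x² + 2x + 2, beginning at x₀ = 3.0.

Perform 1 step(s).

f(x) = x³ + x² + 2x - 4
f'(x) = 3x² + 2x + 2
x₀ = 3.0

Newton-Raphson formula: x_{n+1} = x_n - f(x_n)/f'(x_n)

Iteration 1:
  f(3.000000) = 38.000000
  f'(3.000000) = 35.000000
  x_1 = 3.000000 - 38.000000/35.000000 = 1.914286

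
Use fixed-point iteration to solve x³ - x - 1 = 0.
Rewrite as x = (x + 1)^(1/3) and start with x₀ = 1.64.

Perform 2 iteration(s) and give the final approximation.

Equation: x³ - x - 1 = 0
Fixed-point form: x = (x + 1)^(1/3)
x₀ = 1.64

x_1 = g(1.640000) = 1.382085
x_2 = g(1.382085) = 1.335526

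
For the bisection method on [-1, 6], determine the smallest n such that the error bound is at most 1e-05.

We need (b-a)/2^n ≤ 1e-05
(6 - (-1))/2^n ≤ 1e-05
7/2^n ≤ 1e-05
2^n ≥ 700000
n ≥ log₂(700000) = 19.42
n ≥ 20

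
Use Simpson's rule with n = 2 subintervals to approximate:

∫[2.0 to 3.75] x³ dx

f(x) = x³
a = 2.0, b = 3.75, n = 2
h = (b - a)/n = 0.875000

Simpson's rule: (h/3)[f(x₀) + 4f(x₁) + 2f(x₂) + ... + f(xₙ)]

x_0 = 2.0000, f(x_0) = 8.000000, coefficient = 1
x_1 = 2.8750, f(x_1) = 23.763672, coefficient = 4
x_2 = 3.7500, f(x_2) = 52.734375, coefficient = 1

I ≈ (0.875000/3) × 155.789062 = 45.438477
Exact value: 45.438477
Error: 0.000000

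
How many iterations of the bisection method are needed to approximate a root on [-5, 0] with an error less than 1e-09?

We need (b-a)/2^n ≤ 1e-09
(0 - (-5))/2^n ≤ 1e-09
5/2^n ≤ 1e-09
2^n ≥ 5000000000
n ≥ log₂(5000000000) = 32.22
n ≥ 33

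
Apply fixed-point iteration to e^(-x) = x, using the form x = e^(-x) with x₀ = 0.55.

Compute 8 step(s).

Equation: e^(-x) = x
Fixed-point form: x = e^(-x)
x₀ = 0.55

x_1 = g(0.550000) = 0.576950
x_2 = g(0.576950) = 0.561609
x_3 = g(0.561609) = 0.570291
x_4 = g(0.570291) = 0.565361
x_5 = g(0.565361) = 0.568155
x_6 = g(0.568155) = 0.566570
x_7 = g(0.566570) = 0.567469
x_8 = g(0.567469) = 0.566959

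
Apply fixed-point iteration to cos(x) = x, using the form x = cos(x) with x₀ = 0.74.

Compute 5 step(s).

Equation: cos(x) = x
Fixed-point form: x = cos(x)
x₀ = 0.74

x_1 = g(0.740000) = 0.738469
x_2 = g(0.738469) = 0.739500
x_3 = g(0.739500) = 0.738805
x_4 = g(0.738805) = 0.739274
x_5 = g(0.739274) = 0.738958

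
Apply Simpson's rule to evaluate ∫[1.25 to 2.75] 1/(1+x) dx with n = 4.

f(x) = 1/(1+x)
a = 1.25, b = 2.75, n = 4
h = (b - a)/n = 0.375000

Simpson's rule: (h/3)[f(x₀) + 4f(x₁) + 2f(x₂) + ... + f(xₙ)]

x_0 = 1.2500, f(x_0) = 0.444444, coefficient = 1
x_1 = 1.6250, f(x_1) = 0.380952, coefficient = 4
x_2 = 2.0000, f(x_2) = 0.333333, coefficient = 2
x_3 = 2.3750, f(x_3) = 0.296296, coefficient = 4
x_4 = 2.7500, f(x_4) = 0.266667, coefficient = 1

I ≈ (0.375000/3) × 4.086772 = 0.510847
Exact value: 0.510826
Error: 0.000021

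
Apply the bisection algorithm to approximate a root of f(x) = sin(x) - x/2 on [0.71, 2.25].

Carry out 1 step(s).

f(x) = sin(x) - x/2
Initial interval: [0.71, 2.25]

Iteration 1:
  c_1 = (0.710000 + 2.250000)/2 = 1.480000
  f(c_1) = f(1.480000) = 0.255881
  f(a) × f(c) ≥ 0, new interval: [1.480000, 2.250000]

After 1 iteration(s), the approximation is c_1 = 1.480000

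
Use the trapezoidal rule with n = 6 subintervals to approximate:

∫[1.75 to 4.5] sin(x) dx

f(x) = sin(x)
a = 1.75, b = 4.5, n = 6
h = (b - a)/n = 0.458333

Trapezoidal rule: (h/2)[f(x₀) + 2f(x₁) + 2f(x₂) + ... + f(xₙ)]

x_0 = 1.7500, f(x_0) = 0.983986, coefficient = 1
x_1 = 2.2083, f(x_1) = 0.803564, coefficient = 2
x_2 = 2.6667, f(x_2) = 0.457273, coefficient = 2
x_3 = 3.1250, f(x_3) = 0.016592, coefficient = 2
x_4 = 3.5833, f(x_4) = -0.427514, coefficient = 2
x_5 = 4.0417, f(x_5) = -0.783373, coefficient = 2
x_6 = 4.5000, f(x_6) = -0.977530, coefficient = 1

I ≈ (0.458333/2) × 0.139540 = 0.031978
Exact value: 0.032550
Error: 0.000572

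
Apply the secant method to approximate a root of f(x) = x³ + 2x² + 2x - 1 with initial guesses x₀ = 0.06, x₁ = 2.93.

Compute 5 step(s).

f(x) = x³ + 2x² + 2x - 1
x₀ = 0.06, x₁ = 2.93

Secant formula: x_{n+1} = x_n - f(x_n)(x_n - x_{n-1})/(f(x_n) - f(x_{n-1}))

Iteration 1:
  f(0.060000) = -0.872584
  f(2.930000) = 47.183557
  x_2 = 2.930000 - 47.183557×(2.930000 - 0.060000)/(47.183557 - (-0.872584))
       = 0.112112
Iteration 2:
  f(2.930000) = 47.183557
  f(0.112112) = -0.749228
  x_3 = 0.112112 - (-0.749228)×(0.112112 - 2.930000)/(-0.749228 - 47.183557)
       = 0.156158
Iteration 3:
  f(0.112112) = -0.749228
  f(0.156158) = -0.635105
  x_4 = 0.156158 - (-0.635105)×(0.156158 - 0.112112)/(-0.635105 - (-0.749228))
       = 0.401278
Iteration 4:
  f(0.156158) = -0.635105
  f(0.401278) = 0.189218
  x_5 = 0.401278 - 0.189218×(0.401278 - 0.156158)/(0.189218 - (-0.635105))
       = 0.345012
Iteration 5:
  f(0.401278) = 0.189218
  f(0.345012) = -0.030841
  x_6 = 0.345012 - (-0.030841)×(0.345012 - 0.401278)/(-0.030841 - 0.189218)
       = 0.352898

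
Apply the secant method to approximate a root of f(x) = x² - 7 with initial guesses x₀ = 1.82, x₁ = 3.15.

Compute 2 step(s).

f(x) = x² - 7
x₀ = 1.82, x₁ = 3.15

Secant formula: x_{n+1} = x_n - f(x_n)(x_n - x_{n-1})/(f(x_n) - f(x_{n-1}))

Iteration 1:
  f(1.820000) = -3.687600
  f(3.150000) = 2.922500
  x_2 = 3.150000 - 2.922500×(3.150000 - 1.820000)/(2.922500 - (-3.687600))
       = 2.561972
Iteration 2:
  f(3.150000) = 2.922500
  f(2.561972) = -0.436300
  x_3 = 2.561972 - (-0.436300)×(2.561972 - 3.150000)/(-0.436300 - 2.922500)
       = 2.638355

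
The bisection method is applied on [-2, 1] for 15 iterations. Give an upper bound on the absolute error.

Bisection error bound: |error| ≤ (b-a)/2^n
|error| ≤ (1 - (-2))/2^15 = 3/2^15
|error| ≤ 0.0000915527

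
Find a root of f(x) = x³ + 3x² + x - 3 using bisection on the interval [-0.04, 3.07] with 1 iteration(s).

f(x) = x³ + 3x² + x - 3
Initial interval: [-0.04, 3.07]

Iteration 1:
  c_1 = (-0.040000 + 3.070000)/2 = 1.515000
  f(c_1) = f(1.515000) = 8.877941
  f(a) × f(c) < 0, new interval: [-0.040000, 1.515000]

After 1 iteration(s), the approximation is c_1 = 1.515000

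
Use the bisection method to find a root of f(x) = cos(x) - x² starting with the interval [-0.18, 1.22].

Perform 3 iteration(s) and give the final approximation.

f(x) = cos(x) - x²
Initial interval: [-0.18, 1.22]

Iteration 1:
  c_1 = (-0.180000 + 1.220000)/2 = 0.520000
  f(c_1) = f(0.520000) = 0.597419
  f(a) × f(c) ≥ 0, new interval: [0.520000, 1.220000]
Iteration 2:
  c_2 = (0.520000 + 1.220000)/2 = 0.870000
  f(c_2) = f(0.870000) = -0.112073
  f(a) × f(c) < 0, new interval: [0.520000, 0.870000]
Iteration 3:
  c_3 = (0.520000 + 0.870000)/2 = 0.695000
  f(c_3) = f(0.695000) = 0.285029
  f(a) × f(c) ≥ 0, new interval: [0.695000, 0.870000]

After 3 iteration(s), the approximation is c_3 = 0.695000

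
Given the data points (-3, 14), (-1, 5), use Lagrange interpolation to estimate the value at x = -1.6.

Lagrange interpolation formula:
P(x) = Σ yᵢ × Lᵢ(x)
where Lᵢ(x) = Π_{j≠i} (x - xⱼ)/(xᵢ - xⱼ)

L_0(-1.6) = (-1.6 - (-1))/(-3 - (-1)) = 0.300000
L_1(-1.6) = (-1.6 - (-3))/(-1 - (-3)) = 0.700000

P(-1.6) = 14×L_0(-1.6) + 5×L_1(-1.6)
P(-1.6) = 7.700000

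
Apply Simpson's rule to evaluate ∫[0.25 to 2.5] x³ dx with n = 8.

f(x) = x³
a = 0.25, b = 2.5, n = 8
h = (b - a)/n = 0.281250

Simpson's rule: (h/3)[f(x₀) + 4f(x₁) + 2f(x₂) + ... + f(xₙ)]

x_0 = 0.2500, f(x_0) = 0.015625, coefficient = 1
x_1 = 0.5312, f(x_1) = 0.149933, coefficient = 4
x_2 = 0.8125, f(x_2) = 0.536377, coefficient = 2
x_3 = 1.0938, f(x_3) = 1.308441, coefficient = 4
x_4 = 1.3750, f(x_4) = 2.599609, coefficient = 2
x_5 = 1.6562, f(x_5) = 4.543365, coefficient = 4
x_6 = 1.9375, f(x_6) = 7.273193, coefficient = 2
x_7 = 2.2188, f(x_7) = 10.922577, coefficient = 4
x_8 = 2.5000, f(x_8) = 15.625000, coefficient = 1

I ≈ (0.281250/3) × 104.156250 = 9.764648
Exact value: 9.764648
Error: 0.000000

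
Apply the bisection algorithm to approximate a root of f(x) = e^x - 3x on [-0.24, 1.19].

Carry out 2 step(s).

f(x) = e^x - 3x
Initial interval: [-0.24, 1.19]

Iteration 1:
  c_1 = (-0.240000 + 1.190000)/2 = 0.475000
  f(c_1) = f(0.475000) = 0.183014
  f(a) × f(c) ≥ 0, new interval: [0.475000, 1.190000]
Iteration 2:
  c_2 = (0.475000 + 1.190000)/2 = 0.832500
  f(c_2) = f(0.832500) = -0.198441
  f(a) × f(c) < 0, new interval: [0.475000, 0.832500]

After 2 iteration(s), the approximation is c_2 = 0.832500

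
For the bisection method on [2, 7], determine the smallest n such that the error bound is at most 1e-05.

We need (b-a)/2^n ≤ 1e-05
(7 - 2)/2^n ≤ 1e-05
5/2^n ≤ 1e-05
2^n ≥ 500000
n ≥ log₂(500000) = 18.93
n ≥ 19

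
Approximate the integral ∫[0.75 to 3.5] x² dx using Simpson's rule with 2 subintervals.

f(x) = x²
a = 0.75, b = 3.5, n = 2
h = (b - a)/n = 1.375000

Simpson's rule: (h/3)[f(x₀) + 4f(x₁) + 2f(x₂) + ... + f(xₙ)]

x_0 = 0.7500, f(x_0) = 0.562500, coefficient = 1
x_1 = 2.1250, f(x_1) = 4.515625, coefficient = 4
x_2 = 3.5000, f(x_2) = 12.250000, coefficient = 1

I ≈ (1.375000/3) × 30.875000 = 14.151042
Exact value: 14.151042
Error: 0.000000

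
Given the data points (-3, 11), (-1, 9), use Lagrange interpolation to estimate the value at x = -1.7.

Lagrange interpolation formula:
P(x) = Σ yᵢ × Lᵢ(x)
where Lᵢ(x) = Π_{j≠i} (x - xⱼ)/(xᵢ - xⱼ)

L_0(-1.7) = (-1.7 - (-1))/(-3 - (-1)) = 0.350000
L_1(-1.7) = (-1.7 - (-3))/(-1 - (-3)) = 0.650000

P(-1.7) = 11×L_0(-1.7) + 9×L_1(-1.7)
P(-1.7) = 9.700000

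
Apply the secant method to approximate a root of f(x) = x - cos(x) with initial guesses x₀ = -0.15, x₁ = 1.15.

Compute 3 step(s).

f(x) = x - cos(x)
x₀ = -0.15, x₁ = 1.15

Secant formula: x_{n+1} = x_n - f(x_n)(x_n - x_{n-1})/(f(x_n) - f(x_{n-1}))

Iteration 1:
  f(-0.150000) = -1.138771
  f(1.150000) = 0.741513
  x_2 = 1.150000 - 0.741513×(1.150000 - (-0.150000))/(0.741513 - (-1.138771))
       = 0.637329
Iteration 2:
  f(1.150000) = 0.741513
  f(0.637329) = -0.166359
  x_3 = 0.637329 - (-0.166359)×(0.637329 - 1.150000)/(-0.166359 - 0.741513)
       = 0.731271
Iteration 3:
  f(0.637329) = -0.166359
  f(0.731271) = -0.013055
  x_4 = 0.731271 - (-0.013055)×(0.731271 - 0.637329)/(-0.013055 - (-0.166359))
       = 0.739271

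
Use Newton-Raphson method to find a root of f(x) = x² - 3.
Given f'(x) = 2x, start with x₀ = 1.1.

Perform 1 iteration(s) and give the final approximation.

f(x) = x² - 3
f'(x) = 2x
x₀ = 1.1

Newton-Raphson formula: x_{n+1} = x_n - f(x_n)/f'(x_n)

Iteration 1:
  f(1.100000) = -1.790000
  f'(1.100000) = 2.200000
  x_1 = 1.100000 - (-1.790000)/2.200000 = 1.913636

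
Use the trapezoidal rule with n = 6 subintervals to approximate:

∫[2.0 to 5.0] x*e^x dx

f(x) = x*e^x
a = 2.0, b = 5.0, n = 6
h = (b - a)/n = 0.500000

Trapezoidal rule: (h/2)[f(x₀) + 2f(x₁) + 2f(x₂) + ... + f(xₙ)]

x_0 = 2.0000, f(x_0) = 14.778112, coefficient = 1
x_1 = 2.5000, f(x_1) = 30.456235, coefficient = 2
x_2 = 3.0000, f(x_2) = 60.256611, coefficient = 2
x_3 = 3.5000, f(x_3) = 115.904082, coefficient = 2
x_4 = 4.0000, f(x_4) = 218.392600, coefficient = 2
x_5 = 4.5000, f(x_5) = 405.077091, coefficient = 2
x_6 = 5.0000, f(x_6) = 742.065796, coefficient = 1

I ≈ (0.500000/2) × 2417.017145 = 604.254286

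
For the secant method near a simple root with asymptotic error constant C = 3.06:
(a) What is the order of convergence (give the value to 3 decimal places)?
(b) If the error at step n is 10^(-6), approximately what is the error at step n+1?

(a) Secant method has superlinear convergence with order φ = (1+√5)/2 ≈ 1.618.
    This means |e_{n+1}| ≈ C|e_n|^1.618.

(b) With |e_n| = 10^(-6) and C = 3.06:
    |e_{n+1}| ≈ 3.06 × (10^(-6))^1.618 = 3.06 × 10^(-9.71)

(a) ≈ 1.618 (golden ratio); (b) |e_{n+1}| ≈ 5.991e-10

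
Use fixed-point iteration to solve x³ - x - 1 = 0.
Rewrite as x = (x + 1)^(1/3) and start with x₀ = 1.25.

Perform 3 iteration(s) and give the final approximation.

Equation: x³ - x - 1 = 0
Fixed-point form: x = (x + 1)^(1/3)
x₀ = 1.25

x_1 = g(1.250000) = 1.310371
x_2 = g(1.310371) = 1.321987
x_3 = g(1.321987) = 1.324199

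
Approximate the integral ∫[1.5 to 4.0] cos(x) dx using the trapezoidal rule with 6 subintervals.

f(x) = cos(x)
a = 1.5, b = 4.0, n = 6
h = (b - a)/n = 0.416667

Trapezoidal rule: (h/2)[f(x₀) + 2f(x₁) + 2f(x₂) + ... + f(xₙ)]

x_0 = 1.5000, f(x_0) = 0.070737, coefficient = 1
x_1 = 1.9167, f(x_1) = -0.339016, coefficient = 2
x_2 = 2.3333, f(x_2) = -0.690758, coefficient = 2
x_3 = 2.7500, f(x_3) = -0.924302, coefficient = 2
x_4 = 3.1667, f(x_4) = -0.999686, coefficient = 2
x_5 = 3.5833, f(x_5) = -0.904009, coefficient = 2
x_6 = 4.0000, f(x_6) = -0.653644, coefficient = 1

I ≈ (0.416667/2) × -8.298448 = -1.728843
Exact value: -1.754297
Error: 0.025454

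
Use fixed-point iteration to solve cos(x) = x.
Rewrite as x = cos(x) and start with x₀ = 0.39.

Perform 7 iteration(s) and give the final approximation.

Equation: cos(x) = x
Fixed-point form: x = cos(x)
x₀ = 0.39

x_1 = g(0.390000) = 0.924909
x_2 = g(0.924909) = 0.601907
x_3 = g(0.601907) = 0.824257
x_4 = g(0.824257) = 0.679102
x_5 = g(0.679102) = 0.778137
x_6 = g(0.778137) = 0.712223
x_7 = g(0.712223) = 0.756911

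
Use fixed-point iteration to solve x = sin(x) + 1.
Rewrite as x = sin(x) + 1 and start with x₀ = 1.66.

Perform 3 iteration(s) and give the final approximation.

Equation: x = sin(x) + 1
Fixed-point form: x = sin(x) + 1
x₀ = 1.66

x_1 = g(1.660000) = 1.996024
x_2 = g(1.996024) = 1.910945
x_3 = g(1.910945) = 1.942705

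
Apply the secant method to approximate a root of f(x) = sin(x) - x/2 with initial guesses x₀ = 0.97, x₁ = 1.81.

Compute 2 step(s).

f(x) = sin(x) - x/2
x₀ = 0.97, x₁ = 1.81

Secant formula: x_{n+1} = x_n - f(x_n)(x_n - x_{n-1})/(f(x_n) - f(x_{n-1}))

Iteration 1:
  f(0.970000) = 0.339886
  f(1.810000) = 0.066527
  x_2 = 1.810000 - 0.066527×(1.810000 - 0.970000)/(0.066527 - 0.339886)
       = 2.014430
Iteration 2:
  f(1.810000) = 0.066527
  f(2.014430) = -0.104017
  x_3 = 2.014430 - (-0.104017)×(2.014430 - 1.810000)/(-0.104017 - 0.066527)
       = 1.889745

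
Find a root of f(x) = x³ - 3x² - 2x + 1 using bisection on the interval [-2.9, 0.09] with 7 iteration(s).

f(x) = x³ - 3x² - 2x + 1
Initial interval: [-2.9, 0.09]

Iteration 1:
  c_1 = (-2.900000 + 0.090000)/2 = -1.405000
  f(c_1) = f(-1.405000) = -4.885580
  f(a) × f(c) ≥ 0, new interval: [-1.405000, 0.090000]
Iteration 2:
  c_2 = (-1.405000 + 0.090000)/2 = -0.657500
  f(c_2) = f(-0.657500) = 0.733840
  f(a) × f(c) < 0, new interval: [-1.405000, -0.657500]
Iteration 3:
  c_3 = (-1.405000 + (-0.657500))/2 = -1.031250
  f(c_3) = f(-1.031250) = -1.224640
  f(a) × f(c) ≥ 0, new interval: [-1.031250, -0.657500]
Iteration 4:
  c_4 = (-1.031250 + (-0.657500))/2 = -0.844375
  f(c_4) = f(-0.844375) = -0.052171
  f(a) × f(c) ≥ 0, new interval: [-0.844375, -0.657500]
Iteration 5:
  c_5 = (-0.844375 + (-0.657500))/2 = -0.750938
  f(c_5) = f(-0.750938) = 0.386695
  f(a) × f(c) < 0, new interval: [-0.844375, -0.750938]
Iteration 6:
  c_6 = (-0.844375 + (-0.750938))/2 = -0.797656
  f(c_6) = f(-0.797656) = 0.179033
  f(a) × f(c) < 0, new interval: [-0.844375, -0.797656]
Iteration 7:
  c_7 = (-0.844375 + (-0.797656))/2 = -0.821016
  f(c_7) = f(-0.821016) = 0.066412
  f(a) × f(c) < 0, new interval: [-0.844375, -0.821016]

After 7 iteration(s), the approximation is c_7 = -0.821016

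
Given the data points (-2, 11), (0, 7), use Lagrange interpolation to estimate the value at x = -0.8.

Lagrange interpolation formula:
P(x) = Σ yᵢ × Lᵢ(x)
where Lᵢ(x) = Π_{j≠i} (x - xⱼ)/(xᵢ - xⱼ)

L_0(-0.8) = (-0.8 - 0)/(-2 - 0) = 0.400000
L_1(-0.8) = (-0.8 - (-2))/(0 - (-2)) = 0.600000

P(-0.8) = 11×L_0(-0.8) + 7×L_1(-0.8)
P(-0.8) = 8.600000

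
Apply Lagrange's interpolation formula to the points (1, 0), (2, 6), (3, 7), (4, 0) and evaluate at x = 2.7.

Lagrange interpolation formula:
P(x) = Σ yᵢ × Lᵢ(x)
where Lᵢ(x) = Π_{j≠i} (x - xⱼ)/(xᵢ - xⱼ)

L_0(2.7) = (2.7 - 2)/(1 - 2) × (2.7 - 3)/(1 - 3) × (2.7 - 4)/(1 - 4) = -0.045500
L_1(2.7) = (2.7 - 1)/(2 - 1) × (2.7 - 3)/(2 - 3) × (2.7 - 4)/(2 - 4) = 0.331500
L_2(2.7) = (2.7 - 1)/(3 - 1) × (2.7 - 2)/(3 - 2) × (2.7 - 4)/(3 - 4) = 0.773500
L_3(2.7) = (2.7 - 1)/(4 - 1) × (2.7 - 2)/(4 - 2) × (2.7 - 3)/(4 - 3) = -0.059500

P(2.7) = 0×L_0(2.7) + 6×L_1(2.7) + 7×L_2(2.7) + 0×L_3(2.7)
P(2.7) = 7.403500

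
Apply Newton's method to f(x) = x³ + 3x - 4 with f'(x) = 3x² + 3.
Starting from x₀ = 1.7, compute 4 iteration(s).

f(x) = x³ + 3x - 4
f'(x) = 3x² + 3
x₀ = 1.7

Newton-Raphson formula: x_{n+1} = x_n - f(x_n)/f'(x_n)

Iteration 1:
  f(1.700000) = 6.013000
  f'(1.700000) = 11.670000
  x_1 = 1.700000 - 6.013000/11.670000 = 1.184747
Iteration 2:
  f(1.184747) = 1.217184
  f'(1.184747) = 7.210878
  x_2 = 1.184747 - 1.217184/7.210878 = 1.015949
Iteration 3:
  f(1.015949) = 0.096461
  f'(1.015949) = 6.096457
  x_3 = 1.015949 - 0.096461/6.096457 = 1.000127
Iteration 4:
  f(1.000127) = 0.000759
  f'(1.000127) = 6.000759
  x_4 = 1.000127 - 0.000759/6.000759 = 1.000000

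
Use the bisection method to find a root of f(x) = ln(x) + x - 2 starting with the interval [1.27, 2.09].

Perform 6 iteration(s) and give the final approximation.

f(x) = ln(x) + x - 2
Initial interval: [1.27, 2.09]

Iteration 1:
  c_1 = (1.270000 + 2.090000)/2 = 1.680000
  f(c_1) = f(1.680000) = 0.198794
  f(a) × f(c) < 0, new interval: [1.270000, 1.680000]
Iteration 2:
  c_2 = (1.270000 + 1.680000)/2 = 1.475000
  f(c_2) = f(1.475000) = -0.136342
  f(a) × f(c) ≥ 0, new interval: [1.475000, 1.680000]
Iteration 3:
  c_3 = (1.475000 + 1.680000)/2 = 1.577500
  f(c_3) = f(1.577500) = 0.033341
  f(a) × f(c) < 0, new interval: [1.475000, 1.577500]
Iteration 4:
  c_4 = (1.475000 + 1.577500)/2 = 1.526250
  f(c_4) = f(1.526250) = -0.050936
  f(a) × f(c) ≥ 0, new interval: [1.526250, 1.577500]
Iteration 5:
  c_5 = (1.526250 + 1.577500)/2 = 1.551875
  f(c_5) = f(1.551875) = -0.008661
  f(a) × f(c) ≥ 0, new interval: [1.551875, 1.577500]
Iteration 6:
  c_6 = (1.551875 + 1.577500)/2 = 1.564688
  f(c_6) = f(1.564688) = 0.012374
  f(a) × f(c) < 0, new interval: [1.551875, 1.564688]

After 6 iteration(s), the approximation is c_6 = 1.564688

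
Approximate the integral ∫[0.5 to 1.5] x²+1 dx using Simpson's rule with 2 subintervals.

f(x) = x²+1
a = 0.5, b = 1.5, n = 2
h = (b - a)/n = 0.500000

Simpson's rule: (h/3)[f(x₀) + 4f(x₁) + 2f(x₂) + ... + f(xₙ)]

x_0 = 0.5000, f(x_0) = 1.250000, coefficient = 1
x_1 = 1.0000, f(x_1) = 2.000000, coefficient = 4
x_2 = 1.5000, f(x_2) = 3.250000, coefficient = 1

I ≈ (0.500000/3) × 12.500000 = 2.083333
Exact value: 2.083333
Error: 0.000000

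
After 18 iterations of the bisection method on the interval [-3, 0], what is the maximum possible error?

Bisection error bound: |error| ≤ (b-a)/2^n
|error| ≤ (0 - (-3))/2^18 = 3/2^18
|error| ≤ 0.0000114441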